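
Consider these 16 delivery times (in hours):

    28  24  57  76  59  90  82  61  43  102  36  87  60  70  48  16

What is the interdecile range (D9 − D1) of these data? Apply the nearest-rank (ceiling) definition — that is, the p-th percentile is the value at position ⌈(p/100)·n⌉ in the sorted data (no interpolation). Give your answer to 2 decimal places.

Sorted: 16, 24, 28, 36, 43, 48, 57, 59, 60, 61, 70, 76, 82, 87, 90, 102.
n = 16.
P10: rank ⌈10/100·16⌉ = 2 → 24.
P90: rank ⌈90/100·16⌉ = 15 → 90.
Difference: 90 − 24 = 66.

66.00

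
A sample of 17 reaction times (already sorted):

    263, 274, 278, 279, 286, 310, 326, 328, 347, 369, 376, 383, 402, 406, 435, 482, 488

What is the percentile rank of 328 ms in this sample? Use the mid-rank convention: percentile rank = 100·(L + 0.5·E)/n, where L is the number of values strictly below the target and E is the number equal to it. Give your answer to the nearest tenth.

44.1

Count below 328: L = 7; count equal: E = 1; n = 17.
Percentile rank = 100·(7 + 0.5·1)/17 = 100·7.5/17 = 44.12.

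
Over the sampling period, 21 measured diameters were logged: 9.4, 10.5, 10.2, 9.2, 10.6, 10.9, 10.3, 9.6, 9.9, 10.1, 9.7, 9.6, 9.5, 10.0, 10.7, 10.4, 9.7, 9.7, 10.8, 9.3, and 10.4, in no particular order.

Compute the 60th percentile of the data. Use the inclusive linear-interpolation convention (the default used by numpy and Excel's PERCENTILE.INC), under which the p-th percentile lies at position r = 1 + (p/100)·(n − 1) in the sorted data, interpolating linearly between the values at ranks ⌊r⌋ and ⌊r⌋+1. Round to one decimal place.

10.2

Sorted: 9.2, 9.3, 9.4, 9.5, 9.6, 9.6, 9.7, 9.7, 9.7, 9.9, 10.0, 10.1, 10.2, 10.3, 10.4, 10.4, 10.5, 10.6, 10.7, 10.8, 10.9.
n = 21.
r = 1 + (60/100)·(21 − 1) = 1 + 12 = 13.
r is an integer, so P60 is the value at rank 13: 10.2.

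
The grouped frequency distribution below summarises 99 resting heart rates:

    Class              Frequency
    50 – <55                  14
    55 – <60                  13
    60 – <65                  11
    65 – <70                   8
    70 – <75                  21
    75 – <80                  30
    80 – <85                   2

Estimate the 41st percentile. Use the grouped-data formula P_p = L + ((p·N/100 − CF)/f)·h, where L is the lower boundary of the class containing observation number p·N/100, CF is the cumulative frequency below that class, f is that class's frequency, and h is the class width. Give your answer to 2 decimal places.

N = 99; target position k = 41/100 · 99 = 40.59.
Cumulative frequencies: 14, 27, 38, 46, 67, 97, 99.
Observation 40.59 falls in the class 65 – <70.
L = 65, CF = 38, f = 8, h = 5.
P41 = 65 + ((40.59 − 38)/8)·5 = 65 + 1.61875 = 66.6188.

66.62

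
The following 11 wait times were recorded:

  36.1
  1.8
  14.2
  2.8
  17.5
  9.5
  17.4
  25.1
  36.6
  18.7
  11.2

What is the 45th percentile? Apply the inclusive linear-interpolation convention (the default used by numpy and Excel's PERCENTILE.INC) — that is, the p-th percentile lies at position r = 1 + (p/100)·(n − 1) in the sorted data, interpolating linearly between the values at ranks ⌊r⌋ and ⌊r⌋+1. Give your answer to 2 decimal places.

Sorted: 1.8, 2.8, 9.5, 11.2, 14.2, 17.4, 17.5, 18.7, 25.1, 36.1, 36.6.
n = 11.
r = 1 + (45/100)·(11 − 1) = 1 + 4.5 = 5.5.
Rank 5 is 14.2 and rank 6 is 17.4.
Interpolate: 14.2 + 0.5·(17.4 − 14.2) = 14.2 + 0.5·3.2 = 15.8.

15.80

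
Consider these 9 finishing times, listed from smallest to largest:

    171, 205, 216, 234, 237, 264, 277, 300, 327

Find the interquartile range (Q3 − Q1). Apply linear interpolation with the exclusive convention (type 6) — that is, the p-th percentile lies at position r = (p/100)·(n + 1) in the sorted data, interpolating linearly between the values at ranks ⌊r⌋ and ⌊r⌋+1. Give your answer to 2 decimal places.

n = 9.
P25: r = 2.5; ranks 2–3 are 205, 216; interpolating gives 210.5.
P75: r = 7.5; ranks 7–8 are 277, 300; interpolating gives 288.5.
Difference: 288.5 − 210.5 = 78.

78.00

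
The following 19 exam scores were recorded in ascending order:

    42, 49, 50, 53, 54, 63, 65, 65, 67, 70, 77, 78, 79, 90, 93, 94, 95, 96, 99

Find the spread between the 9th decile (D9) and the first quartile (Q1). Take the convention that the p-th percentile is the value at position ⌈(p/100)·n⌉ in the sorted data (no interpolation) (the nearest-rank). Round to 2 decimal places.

n = 19.
P25: rank ⌈25/100·19⌉ = 5 → 54.
P90: rank ⌈90/100·19⌉ = 18 → 96.
Difference: 96 − 54 = 42.

42.00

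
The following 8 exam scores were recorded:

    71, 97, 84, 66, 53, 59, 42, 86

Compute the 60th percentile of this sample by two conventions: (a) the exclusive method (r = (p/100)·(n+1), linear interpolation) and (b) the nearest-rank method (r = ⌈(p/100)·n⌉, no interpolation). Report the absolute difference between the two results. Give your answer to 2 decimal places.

Sorted: 42, 53, 59, 66, 71, 84, 86, 97.
n = 8.
(a) r = 5.4; between ranks 5 (71) and 6 (84): 76.2.
(b) the nearest-rank method: rank 5 → 71.
|76.2 − 71| = 5.2.

5.20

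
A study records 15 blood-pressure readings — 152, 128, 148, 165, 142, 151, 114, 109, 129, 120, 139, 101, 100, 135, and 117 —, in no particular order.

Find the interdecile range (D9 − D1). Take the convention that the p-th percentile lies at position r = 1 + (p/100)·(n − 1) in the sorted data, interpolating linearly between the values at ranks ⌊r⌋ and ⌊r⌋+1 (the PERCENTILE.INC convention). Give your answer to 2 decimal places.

47.40

Sorted: 100, 101, 109, 114, 117, 120, 128, 129, 135, 139, 142, 148, 151, 152, 165.
n = 15.
P10: r = 2.4; ranks 2–3 are 101, 109; interpolating gives 104.2.
P90: r = 13.6; ranks 13–14 are 151, 152; interpolating gives 151.6.
Difference: 151.6 − 104.2 = 47.4.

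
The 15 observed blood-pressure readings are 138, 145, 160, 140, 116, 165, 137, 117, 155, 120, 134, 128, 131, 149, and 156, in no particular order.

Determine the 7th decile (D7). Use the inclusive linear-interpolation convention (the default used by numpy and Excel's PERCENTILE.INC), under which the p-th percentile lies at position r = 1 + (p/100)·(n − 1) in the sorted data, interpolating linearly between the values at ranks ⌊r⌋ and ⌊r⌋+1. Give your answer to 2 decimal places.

148.20

Sorted: 116, 117, 120, 128, 131, 134, 137, 138, 140, 145, 149, 155, 156, 160, 165.
n = 15.
r = 1 + (70/100)·(15 − 1) = 1 + 9.8 = 10.8.
Rank 10 is 145 and rank 11 is 149.
Interpolate: 145 + 0.8·(149 − 145) = 145 + 0.8·4 = 148.2.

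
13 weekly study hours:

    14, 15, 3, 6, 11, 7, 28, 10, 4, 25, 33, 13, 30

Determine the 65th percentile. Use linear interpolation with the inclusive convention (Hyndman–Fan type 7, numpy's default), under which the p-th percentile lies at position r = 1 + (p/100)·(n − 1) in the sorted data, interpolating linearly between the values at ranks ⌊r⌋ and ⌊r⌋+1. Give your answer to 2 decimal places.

Sorted: 3, 4, 6, 7, 10, 11, 13, 14, 15, 25, 28, 30, 33.
n = 13.
r = 1 + (65/100)·(13 − 1) = 1 + 7.8 = 8.8.
Rank 8 is 14 and rank 9 is 15.
Interpolate: 14 + 0.8·(15 − 14) = 14 + 0.8·1 = 14.8.

14.80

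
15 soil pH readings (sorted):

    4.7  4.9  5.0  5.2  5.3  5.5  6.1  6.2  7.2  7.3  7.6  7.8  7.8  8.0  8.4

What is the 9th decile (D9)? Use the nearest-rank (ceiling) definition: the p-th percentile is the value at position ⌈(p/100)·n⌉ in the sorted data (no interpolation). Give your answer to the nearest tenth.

8.0

n = 15.
Position = ⌈90/100 · 15⌉ = ⌈13.5⌉ = 14.
The value at rank 14 is 8.0.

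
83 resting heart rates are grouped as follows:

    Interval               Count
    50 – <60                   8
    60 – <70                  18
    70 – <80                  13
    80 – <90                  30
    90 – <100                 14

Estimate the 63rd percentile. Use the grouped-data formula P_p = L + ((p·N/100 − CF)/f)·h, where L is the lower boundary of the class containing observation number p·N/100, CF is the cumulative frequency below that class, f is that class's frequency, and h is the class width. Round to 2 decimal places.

N = 83; target position k = 63/100 · 83 = 52.29.
Cumulative frequencies: 8, 26, 39, 69, 83.
Observation 52.29 falls in the class 80 – <90.
L = 80, CF = 39, f = 30, h = 10.
P63 = 80 + ((52.29 − 39)/30)·10 = 80 + 4.43 = 84.43.

84.43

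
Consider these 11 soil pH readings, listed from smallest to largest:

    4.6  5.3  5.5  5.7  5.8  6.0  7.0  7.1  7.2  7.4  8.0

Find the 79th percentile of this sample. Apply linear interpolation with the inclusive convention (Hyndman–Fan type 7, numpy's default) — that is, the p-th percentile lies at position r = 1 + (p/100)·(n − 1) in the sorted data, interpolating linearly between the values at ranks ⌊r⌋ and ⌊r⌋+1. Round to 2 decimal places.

n = 11.
r = 1 + (79/100)·(11 − 1) = 1 + 7.9 = 8.9.
Rank 8 is 7.1 and rank 9 is 7.2.
Interpolate: 7.1 + 0.9·(7.2 − 7.1) = 7.1 + 0.9·0.1 = 7.19.

7.19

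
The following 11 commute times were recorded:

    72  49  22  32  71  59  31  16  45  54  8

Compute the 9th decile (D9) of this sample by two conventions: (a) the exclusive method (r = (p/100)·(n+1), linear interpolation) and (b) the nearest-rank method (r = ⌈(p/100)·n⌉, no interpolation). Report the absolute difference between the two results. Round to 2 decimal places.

Sorted: 8, 16, 22, 31, 32, 45, 49, 54, 59, 71, 72.
n = 11.
(a) r = 10.8; between ranks 10 (71) and 11 (72): 71.8.
(b) the nearest-rank method: rank 10 → 71.
|71.8 − 71| = 0.8.

0.80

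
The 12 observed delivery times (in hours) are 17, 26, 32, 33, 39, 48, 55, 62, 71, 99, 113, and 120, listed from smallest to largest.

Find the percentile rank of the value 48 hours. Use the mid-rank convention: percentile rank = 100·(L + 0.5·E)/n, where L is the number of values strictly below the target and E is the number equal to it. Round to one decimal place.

Count below 48: L = 5; count equal: E = 1; n = 12.
Percentile rank = 100·(5 + 0.5·1)/12 = 100·5.5/12 = 45.83.

45.8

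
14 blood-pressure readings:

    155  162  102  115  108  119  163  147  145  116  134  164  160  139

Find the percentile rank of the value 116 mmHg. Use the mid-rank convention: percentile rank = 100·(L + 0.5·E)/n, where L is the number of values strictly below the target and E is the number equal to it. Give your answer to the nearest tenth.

25.0

Sorted: 102, 108, 115, 116, 119, 134, 139, 145, 147, 155, 160, 162, 163, 164.
Count below 116: L = 3; count equal: E = 1; n = 14.
Percentile rank = 100·(3 + 0.5·1)/14 = 100·3.5/14 = 25.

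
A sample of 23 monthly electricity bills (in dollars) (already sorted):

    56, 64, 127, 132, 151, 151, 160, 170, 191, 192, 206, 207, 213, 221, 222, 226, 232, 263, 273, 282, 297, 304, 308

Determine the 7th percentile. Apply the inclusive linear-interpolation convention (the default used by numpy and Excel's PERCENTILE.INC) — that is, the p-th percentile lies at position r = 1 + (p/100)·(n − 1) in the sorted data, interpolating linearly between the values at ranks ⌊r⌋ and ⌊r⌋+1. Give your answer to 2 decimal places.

98.02

n = 23.
r = 1 + (7/100)·(23 − 1) = 1 + 1.54 = 2.54.
Rank 2 is 64 and rank 3 is 127.
Interpolate: 64 + 0.54·(127 − 64) = 64 + 0.54·63 = 98.02.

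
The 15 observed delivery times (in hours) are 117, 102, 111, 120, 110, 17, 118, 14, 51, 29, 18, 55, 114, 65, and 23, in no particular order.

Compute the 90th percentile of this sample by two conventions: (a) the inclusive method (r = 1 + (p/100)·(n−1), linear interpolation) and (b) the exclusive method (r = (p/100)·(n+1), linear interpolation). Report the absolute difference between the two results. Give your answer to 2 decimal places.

1.20

Sorted: 14, 17, 18, 23, 29, 51, 55, 65, 102, 110, 111, 114, 117, 118, 120.
n = 15.
(a) r = 13.6; between ranks 13 (117) and 14 (118): 117.6.
(b) r = 14.4; between ranks 14 (118) and 15 (120): 118.8.
|117.6 − 118.8| = 1.2.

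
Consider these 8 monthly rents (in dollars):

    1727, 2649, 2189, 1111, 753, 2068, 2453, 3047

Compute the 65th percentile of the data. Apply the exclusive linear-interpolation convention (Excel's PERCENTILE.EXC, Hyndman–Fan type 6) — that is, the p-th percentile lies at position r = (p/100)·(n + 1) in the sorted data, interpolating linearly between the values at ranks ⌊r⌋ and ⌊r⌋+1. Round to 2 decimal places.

2413.40

Sorted: 753, 1111, 1727, 2068, 2189, 2453, 2649, 3047.
n = 8.
r = (65/100)·(8 + 1) = 5.85.
Rank 5 is 2189 and rank 6 is 2453.
Interpolate: 2189 + 0.85·(2453 − 2189) = 2189 + 0.85·264 = 2413.4.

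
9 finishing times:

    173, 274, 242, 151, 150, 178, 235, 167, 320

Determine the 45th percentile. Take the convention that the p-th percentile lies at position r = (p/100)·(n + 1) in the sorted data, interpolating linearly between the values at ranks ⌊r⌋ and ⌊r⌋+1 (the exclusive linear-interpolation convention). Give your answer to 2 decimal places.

175.50

Sorted: 150, 151, 167, 173, 178, 235, 242, 274, 320.
n = 9.
r = (45/100)·(9 + 1) = 4.5.
Rank 4 is 173 and rank 5 is 178.
Interpolate: 173 + 0.5·(178 − 173) = 173 + 0.5·5 = 175.5.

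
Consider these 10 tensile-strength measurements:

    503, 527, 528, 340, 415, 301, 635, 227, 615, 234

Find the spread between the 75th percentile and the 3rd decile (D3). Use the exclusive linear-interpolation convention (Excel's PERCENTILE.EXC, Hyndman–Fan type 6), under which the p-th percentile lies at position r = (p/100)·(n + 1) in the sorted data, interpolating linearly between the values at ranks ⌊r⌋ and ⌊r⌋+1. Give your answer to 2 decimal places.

237.05

Sorted: 227, 234, 301, 340, 415, 503, 527, 528, 615, 635.
n = 10.
P30: r = 3.3; ranks 3–4 are 301, 340; interpolating gives 312.7.
P75: r = 8.25; ranks 8–9 are 528, 615; interpolating gives 549.75.
Difference: 549.75 − 312.7 = 237.05.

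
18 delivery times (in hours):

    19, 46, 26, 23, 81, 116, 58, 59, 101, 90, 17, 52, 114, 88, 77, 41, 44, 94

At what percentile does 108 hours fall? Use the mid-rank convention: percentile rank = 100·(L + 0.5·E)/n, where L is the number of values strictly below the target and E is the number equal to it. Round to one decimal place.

Sorted: 17, 19, 23, 26, 41, 44, 46, 52, 58, 59, 77, 81, 88, 90, 94, 101, 114, 116.
Count below 108: L = 16; count equal: E = 0; n = 18.
Percentile rank = 100·(16 + 0.5·0)/18 = 100·16/18 = 88.89.

88.9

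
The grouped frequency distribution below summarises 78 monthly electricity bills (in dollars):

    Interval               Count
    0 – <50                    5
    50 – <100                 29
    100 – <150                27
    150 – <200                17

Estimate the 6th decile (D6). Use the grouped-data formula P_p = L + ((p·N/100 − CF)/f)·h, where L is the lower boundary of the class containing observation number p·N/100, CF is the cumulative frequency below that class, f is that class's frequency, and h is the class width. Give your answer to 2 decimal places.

N = 78; target position k = 60/100 · 78 = 46.8.
Cumulative frequencies: 5, 34, 61, 78.
Observation 46.8 falls in the class 100 – <150.
L = 100, CF = 34, f = 27, h = 50.
P60 = 100 + ((46.8 − 34)/27)·50 = 100 + 23.7037 = 123.704.

123.70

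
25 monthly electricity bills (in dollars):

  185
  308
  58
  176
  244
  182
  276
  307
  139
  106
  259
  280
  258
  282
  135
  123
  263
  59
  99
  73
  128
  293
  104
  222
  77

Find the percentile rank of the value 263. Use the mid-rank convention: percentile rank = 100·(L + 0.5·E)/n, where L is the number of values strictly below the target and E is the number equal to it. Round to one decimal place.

Sorted: 58, 59, 73, 77, 99, 104, 106, 123, 128, 135, 139, 176, 182, 185, 222, 244, 258, 259, 263, 276, 280, 282, 293, 307, 308.
Count below 263: L = 18; count equal: E = 1; n = 25.
Percentile rank = 100·(18 + 0.5·1)/25 = 100·18.5/25 = 74.

74.0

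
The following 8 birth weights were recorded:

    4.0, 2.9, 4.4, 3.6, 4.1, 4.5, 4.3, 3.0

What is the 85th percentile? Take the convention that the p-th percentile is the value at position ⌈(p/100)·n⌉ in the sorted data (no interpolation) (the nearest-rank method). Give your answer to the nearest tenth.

4.4

Sorted: 2.9, 3.0, 3.6, 4.0, 4.1, 4.3, 4.4, 4.5.
n = 8.
Position = ⌈85/100 · 8⌉ = ⌈6.8⌉ = 7.
The value at rank 7 is 4.4.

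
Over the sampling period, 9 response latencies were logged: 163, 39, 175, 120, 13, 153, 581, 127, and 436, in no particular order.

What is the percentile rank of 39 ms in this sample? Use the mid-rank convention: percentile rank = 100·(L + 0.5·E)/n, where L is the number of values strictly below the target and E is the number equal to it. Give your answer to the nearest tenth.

16.7

Sorted: 13, 39, 120, 127, 153, 163, 175, 436, 581.
Count below 39: L = 1; count equal: E = 1; n = 9.
Percentile rank = 100·(1 + 0.5·1)/9 = 100·1.5/9 = 16.67.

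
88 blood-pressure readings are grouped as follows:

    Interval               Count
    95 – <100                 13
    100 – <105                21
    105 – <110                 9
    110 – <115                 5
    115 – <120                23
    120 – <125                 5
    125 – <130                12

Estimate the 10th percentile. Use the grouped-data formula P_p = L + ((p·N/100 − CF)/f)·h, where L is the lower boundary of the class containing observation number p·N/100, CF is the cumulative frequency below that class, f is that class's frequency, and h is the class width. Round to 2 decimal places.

98.38

N = 88; target position k = 10/100 · 88 = 8.8.
Cumulative frequencies: 13, 34, 43, 48, 71, 76, 88.
Observation 8.8 falls in the class 95 – <100.
L = 95, CF = 0, f = 13, h = 5.
P10 = 95 + ((8.8 − 0)/13)·5 = 95 + 3.38462 = 98.3846.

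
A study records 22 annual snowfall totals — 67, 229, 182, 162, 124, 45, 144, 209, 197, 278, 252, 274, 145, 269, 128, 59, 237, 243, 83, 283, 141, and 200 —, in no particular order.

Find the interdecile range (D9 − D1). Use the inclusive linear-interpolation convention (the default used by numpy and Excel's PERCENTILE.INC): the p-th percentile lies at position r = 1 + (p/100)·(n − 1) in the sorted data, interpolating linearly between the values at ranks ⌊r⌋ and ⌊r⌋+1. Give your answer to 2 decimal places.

204.90

Sorted: 45, 59, 67, 83, 124, 128, 141, 144, 145, 162, 182, 197, 200, 209, 229, 237, 243, 252, 269, 274, 278, 283.
n = 22.
P10: r = 3.1; ranks 3–4 are 67, 83; interpolating gives 68.6.
P90: r = 19.9; ranks 19–20 are 269, 274; interpolating gives 273.5.
Difference: 273.5 − 68.6 = 204.9.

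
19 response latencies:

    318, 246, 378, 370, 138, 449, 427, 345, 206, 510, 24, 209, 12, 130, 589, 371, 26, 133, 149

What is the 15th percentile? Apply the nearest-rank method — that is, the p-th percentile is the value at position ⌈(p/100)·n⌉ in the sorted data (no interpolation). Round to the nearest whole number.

26

Sorted: 12, 24, 26, 130, 133, 138, 149, 206, 209, 246, 318, 345, 370, 371, 378, 427, 449, 510, 589.
n = 19.
Position = ⌈15/100 · 19⌉ = ⌈2.85⌉ = 3.
The value at rank 3 is 26.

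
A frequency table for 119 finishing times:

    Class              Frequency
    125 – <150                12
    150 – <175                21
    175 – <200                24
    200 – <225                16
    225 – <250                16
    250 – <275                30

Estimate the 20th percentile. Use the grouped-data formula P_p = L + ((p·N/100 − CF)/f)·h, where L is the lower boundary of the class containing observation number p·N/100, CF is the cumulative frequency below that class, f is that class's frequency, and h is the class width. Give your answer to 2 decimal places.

N = 119; target position k = 20/100 · 119 = 23.8.
Cumulative frequencies: 12, 33, 57, 73, 89, 119.
Observation 23.8 falls in the class 150 – <175.
L = 150, CF = 12, f = 21, h = 25.
P20 = 150 + ((23.8 − 12)/21)·25 = 150 + 14.0476 = 164.048.

164.05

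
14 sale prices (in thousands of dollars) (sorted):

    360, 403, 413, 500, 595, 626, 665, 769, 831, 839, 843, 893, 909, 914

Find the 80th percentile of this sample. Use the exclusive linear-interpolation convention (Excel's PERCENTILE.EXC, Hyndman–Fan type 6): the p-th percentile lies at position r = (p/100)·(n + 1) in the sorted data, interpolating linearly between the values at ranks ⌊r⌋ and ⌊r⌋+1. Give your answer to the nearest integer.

n = 14.
r = (80/100)·(14 + 1) = 12.
r is an integer, so P80 is the value at rank 12: 893.

893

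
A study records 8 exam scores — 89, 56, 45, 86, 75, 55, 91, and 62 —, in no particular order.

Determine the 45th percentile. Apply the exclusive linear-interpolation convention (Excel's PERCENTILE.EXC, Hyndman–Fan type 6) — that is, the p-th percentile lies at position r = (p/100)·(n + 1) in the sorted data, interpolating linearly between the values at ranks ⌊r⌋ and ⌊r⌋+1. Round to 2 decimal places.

Sorted: 45, 55, 56, 62, 75, 86, 89, 91.
n = 8.
r = (45/100)·(8 + 1) = 4.05.
Rank 4 is 62 and rank 5 is 75.
Interpolate: 62 + 0.05·(75 − 62) = 62 + 0.05·13 = 62.65.

62.65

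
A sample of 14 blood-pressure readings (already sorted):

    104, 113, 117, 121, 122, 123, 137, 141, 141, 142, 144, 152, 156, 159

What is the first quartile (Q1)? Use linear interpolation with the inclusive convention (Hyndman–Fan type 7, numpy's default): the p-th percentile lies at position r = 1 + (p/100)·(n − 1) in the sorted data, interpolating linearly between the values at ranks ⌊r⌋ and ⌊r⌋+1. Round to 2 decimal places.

121.25

n = 14.
r = 1 + (25/100)·(14 − 1) = 1 + 3.25 = 4.25.
Rank 4 is 121 and rank 5 is 122.
Interpolate: 121 + 0.25·(122 − 121) = 121 + 0.25·1 = 121.25.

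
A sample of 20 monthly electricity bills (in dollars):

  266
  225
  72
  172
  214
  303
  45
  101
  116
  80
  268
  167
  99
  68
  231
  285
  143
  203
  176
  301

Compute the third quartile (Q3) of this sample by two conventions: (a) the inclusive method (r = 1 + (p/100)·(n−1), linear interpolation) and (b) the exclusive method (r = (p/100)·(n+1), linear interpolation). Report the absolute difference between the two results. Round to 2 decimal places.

17.50

Sorted: 45, 68, 72, 80, 99, 101, 116, 143, 167, 172, 176, 203, 214, 225, 231, 266, 268, 285, 301, 303.
n = 20.
(a) r = 15.25; between ranks 15 (231) and 16 (266): 239.75.
(b) r = 15.75; between ranks 15 (231) and 16 (266): 257.25.
|239.75 − 257.25| = 17.5.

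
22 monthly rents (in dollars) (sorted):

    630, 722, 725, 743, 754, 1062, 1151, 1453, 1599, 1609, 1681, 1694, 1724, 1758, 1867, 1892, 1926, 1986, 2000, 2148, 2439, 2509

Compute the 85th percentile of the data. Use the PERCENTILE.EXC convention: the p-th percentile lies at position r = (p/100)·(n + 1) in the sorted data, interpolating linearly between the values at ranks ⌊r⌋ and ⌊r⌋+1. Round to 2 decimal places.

2081.40

n = 22.
r = (85/100)·(22 + 1) = 19.55.
Rank 19 is 2000 and rank 20 is 2148.
Interpolate: 2000 + 0.55·(2148 − 2000) = 2000 + 0.55·148 = 2081.4.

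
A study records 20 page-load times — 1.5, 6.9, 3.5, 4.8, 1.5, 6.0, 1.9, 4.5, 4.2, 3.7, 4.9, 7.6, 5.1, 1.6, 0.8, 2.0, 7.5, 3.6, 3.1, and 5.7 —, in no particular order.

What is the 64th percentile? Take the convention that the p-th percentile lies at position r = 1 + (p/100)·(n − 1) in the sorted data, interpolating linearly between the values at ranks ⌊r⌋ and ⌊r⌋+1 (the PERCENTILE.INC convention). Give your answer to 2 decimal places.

Sorted: 0.8, 1.5, 1.5, 1.6, 1.9, 2.0, 3.1, 3.5, 3.6, 3.7, 4.2, 4.5, 4.8, 4.9, 5.1, 5.7, 6.0, 6.9, 7.5, 7.6.
n = 20.
r = 1 + (64/100)·(20 − 1) = 1 + 12.16 = 13.16.
Rank 13 is 4.8 and rank 14 is 4.9.
Interpolate: 4.8 + 0.16·(4.9 − 4.8) = 4.8 + 0.16·0.1 = 4.816.

4.82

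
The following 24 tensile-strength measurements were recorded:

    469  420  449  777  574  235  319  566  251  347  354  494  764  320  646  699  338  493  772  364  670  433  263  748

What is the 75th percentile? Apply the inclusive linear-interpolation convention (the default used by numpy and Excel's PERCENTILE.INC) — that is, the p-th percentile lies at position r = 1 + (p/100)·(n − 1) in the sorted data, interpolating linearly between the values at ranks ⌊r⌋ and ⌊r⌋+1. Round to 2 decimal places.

652.00

Sorted: 235, 251, 263, 319, 320, 338, 347, 354, 364, 420, 433, 449, 469, 493, 494, 566, 574, 646, 670, 699, 748, 764, 772, 777.
n = 24.
r = 1 + (75/100)·(24 − 1) = 1 + 17.25 = 18.25.
Rank 18 is 646 and rank 19 is 670.
Interpolate: 646 + 0.25·(670 − 646) = 646 + 0.25·24 = 652.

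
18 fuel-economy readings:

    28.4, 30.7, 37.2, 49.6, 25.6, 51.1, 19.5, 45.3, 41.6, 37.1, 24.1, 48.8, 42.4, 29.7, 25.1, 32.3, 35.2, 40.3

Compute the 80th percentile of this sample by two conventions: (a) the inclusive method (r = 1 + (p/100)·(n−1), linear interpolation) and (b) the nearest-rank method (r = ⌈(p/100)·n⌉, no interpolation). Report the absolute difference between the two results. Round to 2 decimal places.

Sorted: 19.5, 24.1, 25.1, 25.6, 28.4, 29.7, 30.7, 32.3, 35.2, 37.1, 37.2, 40.3, 41.6, 42.4, 45.3, 48.8, 49.6, 51.1.
n = 18.
(a) r = 14.6; between ranks 14 (42.4) and 15 (45.3): 44.14.
(b) the nearest-rank method: rank 15 → 45.3.
|44.14 − 45.3| = 1.16.

1.16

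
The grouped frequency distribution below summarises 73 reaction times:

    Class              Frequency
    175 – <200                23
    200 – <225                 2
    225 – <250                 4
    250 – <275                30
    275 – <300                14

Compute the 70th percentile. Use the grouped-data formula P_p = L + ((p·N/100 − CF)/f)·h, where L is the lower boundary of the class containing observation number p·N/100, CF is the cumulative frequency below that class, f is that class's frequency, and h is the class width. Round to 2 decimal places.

N = 73; target position k = 70/100 · 73 = 51.1.
Cumulative frequencies: 23, 25, 29, 59, 73.
Observation 51.1 falls in the class 250 – <275.
L = 250, CF = 29, f = 30, h = 25.
P70 = 250 + ((51.1 − 29)/30)·25 = 250 + 18.4167 = 268.417.

268.42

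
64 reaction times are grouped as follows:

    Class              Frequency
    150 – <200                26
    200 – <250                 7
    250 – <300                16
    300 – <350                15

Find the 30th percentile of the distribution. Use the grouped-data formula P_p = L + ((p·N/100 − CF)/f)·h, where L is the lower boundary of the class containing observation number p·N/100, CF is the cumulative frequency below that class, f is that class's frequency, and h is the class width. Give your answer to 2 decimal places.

186.92

N = 64; target position k = 30/100 · 64 = 19.2.
Cumulative frequencies: 26, 33, 49, 64.
Observation 19.2 falls in the class 150 – <200.
L = 150, CF = 0, f = 26, h = 50.
P30 = 150 + ((19.2 − 0)/26)·50 = 150 + 36.9231 = 186.923.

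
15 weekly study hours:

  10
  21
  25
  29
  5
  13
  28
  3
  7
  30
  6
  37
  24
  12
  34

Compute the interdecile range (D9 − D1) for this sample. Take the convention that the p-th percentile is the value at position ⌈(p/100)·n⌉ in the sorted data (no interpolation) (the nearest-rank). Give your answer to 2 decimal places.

Sorted: 3, 5, 6, 7, 10, 12, 13, 21, 24, 25, 28, 29, 30, 34, 37.
n = 15.
P10: rank ⌈10/100·15⌉ = 2 → 5.
P90: rank ⌈90/100·15⌉ = 14 → 34.
Difference: 34 − 5 = 29.

29.00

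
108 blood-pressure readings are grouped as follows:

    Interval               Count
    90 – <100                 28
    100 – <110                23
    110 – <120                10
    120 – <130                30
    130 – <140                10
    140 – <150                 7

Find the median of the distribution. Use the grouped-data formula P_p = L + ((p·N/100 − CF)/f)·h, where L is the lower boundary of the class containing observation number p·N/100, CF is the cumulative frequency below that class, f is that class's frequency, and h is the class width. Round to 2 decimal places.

113.00

N = 108; target position k = 50/100 · 108 = 54.
Cumulative frequencies: 28, 51, 61, 91, 101, 108.
Observation 54 falls in the class 110 – <120.
L = 110, CF = 51, f = 10, h = 10.
P50 = 110 + ((54 − 51)/10)·10 = 110 + 3 = 113.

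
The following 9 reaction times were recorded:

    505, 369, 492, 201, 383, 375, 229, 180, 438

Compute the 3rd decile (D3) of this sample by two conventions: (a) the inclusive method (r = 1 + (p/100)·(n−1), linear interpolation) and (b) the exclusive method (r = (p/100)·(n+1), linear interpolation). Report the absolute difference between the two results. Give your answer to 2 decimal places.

Sorted: 180, 201, 229, 369, 375, 383, 438, 492, 505.
n = 9.
(a) r = 3.4; between ranks 3 (229) and 4 (369): 285.
(b) r = 3 → value at rank 3 = 229.
|285 − 229| = 56.

56.00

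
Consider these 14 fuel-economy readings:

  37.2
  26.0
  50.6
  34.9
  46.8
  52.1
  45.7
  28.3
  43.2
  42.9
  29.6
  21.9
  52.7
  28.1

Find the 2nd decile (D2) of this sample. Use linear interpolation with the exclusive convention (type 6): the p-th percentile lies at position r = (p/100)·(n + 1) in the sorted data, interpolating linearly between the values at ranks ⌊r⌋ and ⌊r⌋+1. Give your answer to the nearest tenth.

Sorted: 21.9, 26.0, 28.1, 28.3, 29.6, 34.9, 37.2, 42.9, 43.2, 45.7, 46.8, 50.6, 52.1, 52.7.
n = 14.
r = (20/100)·(14 + 1) = 3.
r is an integer, so P20 is the value at rank 3: 28.1.

28.1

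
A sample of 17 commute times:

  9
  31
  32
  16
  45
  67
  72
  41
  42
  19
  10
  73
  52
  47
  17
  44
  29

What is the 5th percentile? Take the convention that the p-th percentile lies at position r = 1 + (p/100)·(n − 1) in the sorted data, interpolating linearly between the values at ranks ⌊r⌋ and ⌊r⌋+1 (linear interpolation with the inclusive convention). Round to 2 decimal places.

Sorted: 9, 10, 16, 17, 19, 29, 31, 32, 41, 42, 44, 45, 47, 52, 67, 72, 73.
n = 17.
r = 1 + (5/100)·(17 − 1) = 1 + 0.8 = 1.8.
Rank 1 is 9 and rank 2 is 10.
Interpolate: 9 + 0.8·(10 − 9) = 9 + 0.8·1 = 9.8.

9.80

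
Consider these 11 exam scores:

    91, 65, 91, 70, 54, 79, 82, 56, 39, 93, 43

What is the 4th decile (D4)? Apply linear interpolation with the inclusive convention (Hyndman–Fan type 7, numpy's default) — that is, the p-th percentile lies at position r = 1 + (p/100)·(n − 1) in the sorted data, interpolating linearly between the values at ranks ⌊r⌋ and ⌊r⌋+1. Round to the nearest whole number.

Sorted: 39, 43, 54, 56, 65, 70, 79, 82, 91, 91, 93.
n = 11.
r = 1 + (40/100)·(11 − 1) = 1 + 4 = 5.
r is an integer, so P40 is the value at rank 5: 65.

65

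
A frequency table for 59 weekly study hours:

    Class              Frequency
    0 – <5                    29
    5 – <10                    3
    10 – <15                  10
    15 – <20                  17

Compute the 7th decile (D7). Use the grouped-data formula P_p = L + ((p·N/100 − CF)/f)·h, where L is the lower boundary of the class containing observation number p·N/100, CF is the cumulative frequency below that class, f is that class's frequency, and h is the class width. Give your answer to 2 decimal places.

N = 59; target position k = 70/100 · 59 = 41.3.
Cumulative frequencies: 29, 32, 42, 59.
Observation 41.3 falls in the class 10 – <15.
L = 10, CF = 32, f = 10, h = 5.
P70 = 10 + ((41.3 − 32)/10)·5 = 10 + 4.65 = 14.65.

14.65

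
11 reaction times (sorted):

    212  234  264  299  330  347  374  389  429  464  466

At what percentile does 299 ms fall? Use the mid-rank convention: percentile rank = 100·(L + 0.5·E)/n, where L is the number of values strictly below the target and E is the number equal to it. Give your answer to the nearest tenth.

Count below 299: L = 3; count equal: E = 1; n = 11.
Percentile rank = 100·(3 + 0.5·1)/11 = 100·3.5/11 = 31.82.

31.8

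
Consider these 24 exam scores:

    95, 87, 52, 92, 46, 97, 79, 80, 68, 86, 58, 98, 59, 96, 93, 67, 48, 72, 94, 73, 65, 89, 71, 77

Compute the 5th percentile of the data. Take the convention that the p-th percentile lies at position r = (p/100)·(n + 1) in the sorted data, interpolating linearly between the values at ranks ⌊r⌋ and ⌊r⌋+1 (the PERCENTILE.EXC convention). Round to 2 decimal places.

Sorted: 46, 48, 52, 58, 59, 65, 67, 68, 71, 72, 73, 77, 79, 80, 86, 87, 89, 92, 93, 94, 95, 96, 97, 98.
n = 24.
r = (5/100)·(24 + 1) = 1.25.
Rank 1 is 46 and rank 2 is 48.
Interpolate: 46 + 0.25·(48 − 46) = 46 + 0.25·2 = 46.5.

46.50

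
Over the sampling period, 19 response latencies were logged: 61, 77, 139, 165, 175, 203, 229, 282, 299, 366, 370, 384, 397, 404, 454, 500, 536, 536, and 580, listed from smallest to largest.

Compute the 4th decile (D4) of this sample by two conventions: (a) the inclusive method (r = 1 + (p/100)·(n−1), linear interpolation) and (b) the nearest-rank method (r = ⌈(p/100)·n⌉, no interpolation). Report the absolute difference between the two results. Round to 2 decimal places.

n = 19.
(a) r = 8.2; between ranks 8 (282) and 9 (299): 285.4.
(b) the nearest-rank method: rank 8 → 282.
|285.4 − 282| = 3.4.

3.40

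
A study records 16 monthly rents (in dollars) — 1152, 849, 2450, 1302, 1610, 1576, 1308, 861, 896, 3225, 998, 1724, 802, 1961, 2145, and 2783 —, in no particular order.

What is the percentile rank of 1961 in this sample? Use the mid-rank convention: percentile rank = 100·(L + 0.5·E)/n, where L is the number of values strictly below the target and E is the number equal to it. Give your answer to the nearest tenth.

Sorted: 802, 849, 861, 896, 998, 1152, 1302, 1308, 1576, 1610, 1724, 1961, 2145, 2450, 2783, 3225.
Count below 1961: L = 11; count equal: E = 1; n = 16.
Percentile rank = 100·(11 + 0.5·1)/16 = 100·11.5/16 = 71.88.

71.9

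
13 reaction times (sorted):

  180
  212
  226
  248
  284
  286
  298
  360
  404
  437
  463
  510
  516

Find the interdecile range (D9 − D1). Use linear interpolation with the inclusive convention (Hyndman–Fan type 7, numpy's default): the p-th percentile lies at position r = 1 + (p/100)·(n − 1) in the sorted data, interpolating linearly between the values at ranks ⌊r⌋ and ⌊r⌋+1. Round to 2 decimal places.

n = 13.
P10: r = 2.2; ranks 2–3 are 212, 226; interpolating gives 214.8.
P90: r = 11.8; ranks 11–12 are 463, 510; interpolating gives 500.6.
Difference: 500.6 − 214.8 = 285.8.

285.80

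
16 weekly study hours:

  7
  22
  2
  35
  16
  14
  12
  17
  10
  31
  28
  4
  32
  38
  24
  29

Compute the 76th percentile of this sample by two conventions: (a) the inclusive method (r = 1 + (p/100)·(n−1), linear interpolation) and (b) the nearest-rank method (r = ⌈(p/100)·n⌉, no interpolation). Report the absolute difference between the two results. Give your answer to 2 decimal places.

1.20

Sorted: 2, 4, 7, 10, 12, 14, 16, 17, 22, 24, 28, 29, 31, 32, 35, 38.
n = 16.
(a) r = 12.4; between ranks 12 (29) and 13 (31): 29.8.
(b) the nearest-rank method: rank 13 → 31.
|29.8 − 31| = 1.2.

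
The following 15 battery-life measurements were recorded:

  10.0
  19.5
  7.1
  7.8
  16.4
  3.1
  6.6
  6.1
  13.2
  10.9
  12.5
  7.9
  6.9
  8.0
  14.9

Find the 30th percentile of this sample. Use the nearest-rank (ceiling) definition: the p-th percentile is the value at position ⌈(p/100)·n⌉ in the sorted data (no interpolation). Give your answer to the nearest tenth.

7.1

Sorted: 3.1, 6.1, 6.6, 6.9, 7.1, 7.8, 7.9, 8.0, 10.0, 10.9, 12.5, 13.2, 14.9, 16.4, 19.5.
n = 15.
Position = ⌈30/100 · 15⌉ = ⌈4.5⌉ = 5.
The value at rank 5 is 7.1.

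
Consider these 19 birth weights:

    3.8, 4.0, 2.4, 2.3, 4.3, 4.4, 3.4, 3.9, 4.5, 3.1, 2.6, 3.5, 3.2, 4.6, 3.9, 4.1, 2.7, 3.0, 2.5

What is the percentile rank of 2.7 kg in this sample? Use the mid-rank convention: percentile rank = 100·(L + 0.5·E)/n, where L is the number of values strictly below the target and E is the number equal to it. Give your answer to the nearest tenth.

23.7

Sorted: 2.3, 2.4, 2.5, 2.6, 2.7, 3.0, 3.1, 3.2, 3.4, 3.5, 3.8, 3.9, 3.9, 4.0, 4.1, 4.3, 4.4, 4.5, 4.6.
Count below 2.7: L = 4; count equal: E = 1; n = 19.
Percentile rank = 100·(4 + 0.5·1)/19 = 100·4.5/19 = 23.68.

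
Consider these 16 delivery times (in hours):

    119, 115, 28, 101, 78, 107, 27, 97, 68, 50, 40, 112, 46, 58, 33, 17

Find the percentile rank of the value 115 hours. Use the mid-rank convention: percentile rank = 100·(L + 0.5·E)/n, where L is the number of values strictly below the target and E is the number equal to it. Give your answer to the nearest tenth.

90.6

Sorted: 17, 27, 28, 33, 40, 46, 50, 58, 68, 78, 97, 101, 107, 112, 115, 119.
Count below 115: L = 14; count equal: E = 1; n = 16.
Percentile rank = 100·(14 + 0.5·1)/16 = 100·14.5/16 = 90.62.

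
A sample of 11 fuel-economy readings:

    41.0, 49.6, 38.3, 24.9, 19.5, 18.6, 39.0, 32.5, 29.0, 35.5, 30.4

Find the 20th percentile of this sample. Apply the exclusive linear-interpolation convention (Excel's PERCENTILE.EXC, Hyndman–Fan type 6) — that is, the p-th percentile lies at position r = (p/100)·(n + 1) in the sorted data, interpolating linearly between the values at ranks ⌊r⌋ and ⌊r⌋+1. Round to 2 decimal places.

21.66

Sorted: 18.6, 19.5, 24.9, 29.0, 30.4, 32.5, 35.5, 38.3, 39.0, 41.0, 49.6.
n = 11.
r = (20/100)·(11 + 1) = 2.4.
Rank 2 is 19.5 and rank 3 is 24.9.
Interpolate: 19.5 + 0.4·(24.9 − 19.5) = 19.5 + 0.4·5.4 = 21.66.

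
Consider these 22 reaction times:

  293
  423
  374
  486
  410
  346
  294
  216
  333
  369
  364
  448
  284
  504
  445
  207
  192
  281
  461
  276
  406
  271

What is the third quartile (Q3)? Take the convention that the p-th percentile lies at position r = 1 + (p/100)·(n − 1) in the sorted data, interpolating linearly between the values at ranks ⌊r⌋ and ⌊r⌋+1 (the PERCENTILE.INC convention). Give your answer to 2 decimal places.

419.75

Sorted: 192, 207, 216, 271, 276, 281, 284, 293, 294, 333, 346, 364, 369, 374, 406, 410, 423, 445, 448, 461, 486, 504.
n = 22.
r = 1 + (75/100)·(22 − 1) = 1 + 15.75 = 16.75.
Rank 16 is 410 and rank 17 is 423.
Interpolate: 410 + 0.75·(423 − 410) = 410 + 0.75·13 = 419.75.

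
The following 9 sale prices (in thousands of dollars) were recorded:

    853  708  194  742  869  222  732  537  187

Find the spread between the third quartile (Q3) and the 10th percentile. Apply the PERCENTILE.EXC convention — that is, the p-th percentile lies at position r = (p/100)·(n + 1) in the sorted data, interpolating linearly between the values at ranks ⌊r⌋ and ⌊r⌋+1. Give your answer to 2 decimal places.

Sorted: 187, 194, 222, 537, 708, 732, 742, 853, 869.
n = 9.
P10: r = 1 (integer) → 187.
P75: r = 7.5; ranks 7–8 are 742, 853; interpolating gives 797.5.
Difference: 797.5 − 187 = 610.5.

610.50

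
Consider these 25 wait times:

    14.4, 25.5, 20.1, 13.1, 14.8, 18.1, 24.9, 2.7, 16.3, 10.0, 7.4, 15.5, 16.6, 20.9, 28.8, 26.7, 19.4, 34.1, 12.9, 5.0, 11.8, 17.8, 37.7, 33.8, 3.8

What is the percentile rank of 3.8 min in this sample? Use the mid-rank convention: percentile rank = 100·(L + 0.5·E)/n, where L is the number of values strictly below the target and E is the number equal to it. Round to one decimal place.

Sorted: 2.7, 3.8, 5.0, 7.4, 10.0, 11.8, 12.9, 13.1, 14.4, 14.8, 15.5, 16.3, 16.6, 17.8, 18.1, 19.4, 20.1, 20.9, 24.9, 25.5, 26.7, 28.8, 33.8, 34.1, 37.7.
Count below 3.8: L = 1; count equal: E = 1; n = 25.
Percentile rank = 100·(1 + 0.5·1)/25 = 100·1.5/25 = 6.

6.0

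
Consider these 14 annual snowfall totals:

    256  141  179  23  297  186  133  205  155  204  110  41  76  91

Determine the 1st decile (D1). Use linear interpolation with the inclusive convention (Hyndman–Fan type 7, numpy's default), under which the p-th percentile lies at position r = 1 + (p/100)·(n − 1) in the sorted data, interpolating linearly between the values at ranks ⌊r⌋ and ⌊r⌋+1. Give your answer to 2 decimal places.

51.50

Sorted: 23, 41, 76, 91, 110, 133, 141, 155, 179, 186, 204, 205, 256, 297.
n = 14.
r = 1 + (10/100)·(14 − 1) = 1 + 1.3 = 2.3.
Rank 2 is 41 and rank 3 is 76.
Interpolate: 41 + 0.3·(76 − 41) = 41 + 0.3·35 = 51.5.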